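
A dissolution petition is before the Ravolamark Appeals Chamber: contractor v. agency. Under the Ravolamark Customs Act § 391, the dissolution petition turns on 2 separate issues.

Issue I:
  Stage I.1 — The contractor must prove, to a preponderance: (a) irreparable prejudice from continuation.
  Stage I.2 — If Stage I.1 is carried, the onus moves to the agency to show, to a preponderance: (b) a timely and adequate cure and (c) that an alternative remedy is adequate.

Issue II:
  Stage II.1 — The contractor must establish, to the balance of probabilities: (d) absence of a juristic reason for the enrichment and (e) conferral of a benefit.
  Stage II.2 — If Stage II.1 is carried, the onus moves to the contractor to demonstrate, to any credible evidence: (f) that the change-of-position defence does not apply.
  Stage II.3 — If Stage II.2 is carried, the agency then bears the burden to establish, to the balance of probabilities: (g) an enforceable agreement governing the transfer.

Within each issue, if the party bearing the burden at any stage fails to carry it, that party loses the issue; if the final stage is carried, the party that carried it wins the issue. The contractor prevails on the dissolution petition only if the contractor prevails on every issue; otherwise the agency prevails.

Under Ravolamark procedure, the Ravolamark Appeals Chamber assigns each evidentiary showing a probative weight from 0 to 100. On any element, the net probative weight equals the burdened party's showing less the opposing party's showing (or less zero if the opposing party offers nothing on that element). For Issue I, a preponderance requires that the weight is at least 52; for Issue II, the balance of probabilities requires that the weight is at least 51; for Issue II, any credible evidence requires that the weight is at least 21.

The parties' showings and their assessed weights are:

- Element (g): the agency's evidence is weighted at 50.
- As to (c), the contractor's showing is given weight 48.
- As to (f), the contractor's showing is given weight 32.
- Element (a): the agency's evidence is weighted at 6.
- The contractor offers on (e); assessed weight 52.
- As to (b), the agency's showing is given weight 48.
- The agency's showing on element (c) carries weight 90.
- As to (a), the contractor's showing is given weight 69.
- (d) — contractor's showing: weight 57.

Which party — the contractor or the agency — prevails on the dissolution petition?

— Issue I —
At Stage I.1 the contractor must meet a preponderance (weight is at least 52): on (a) the weight is 69 less the opposing 6 gives net 63, which does reach 52, so (a) meets the standard.
  All elements met. The burden passes to the agency.
At Stage I.2 the agency must meet a preponderance (weight is at least 52): on (b) the weight is 48, < 52, so (b) does not meet the standard; on (c) the weight is 90 less the opposing 48 gives net 42, < 52, so (c) does not meet the standard.
  The agency does not carry Stage I.2.
The analysis ends at Stage I.2; the contractor prevails on this issue.
— Issue II —
Stage II.1 (contractor, the balance of probabilities, weight is at least 51): (d) 57 ≥ 51 — meets; (e) 52 ≥ 51 — meets.
  All elements met. The contractor retains the burden for Stage II.2.
Stage II.2 (contractor, any credible evidence, weight is at least 21): (f) 32 ≥ 21 — meets.
  All elements met. The burden passes to the agency.
Stage II.3 (agency, the balance of probabilities, weight is at least 51): (g) 50 < 51 — fails.
  Not every element is met, so the agency fails to carry Stage II.3.
So the contractor prevails on this issue.
Per-issue: Issue I → contractor; Issue II → contractor. The contractor must prevail on every issue; overall, the contractor prevails.

contractor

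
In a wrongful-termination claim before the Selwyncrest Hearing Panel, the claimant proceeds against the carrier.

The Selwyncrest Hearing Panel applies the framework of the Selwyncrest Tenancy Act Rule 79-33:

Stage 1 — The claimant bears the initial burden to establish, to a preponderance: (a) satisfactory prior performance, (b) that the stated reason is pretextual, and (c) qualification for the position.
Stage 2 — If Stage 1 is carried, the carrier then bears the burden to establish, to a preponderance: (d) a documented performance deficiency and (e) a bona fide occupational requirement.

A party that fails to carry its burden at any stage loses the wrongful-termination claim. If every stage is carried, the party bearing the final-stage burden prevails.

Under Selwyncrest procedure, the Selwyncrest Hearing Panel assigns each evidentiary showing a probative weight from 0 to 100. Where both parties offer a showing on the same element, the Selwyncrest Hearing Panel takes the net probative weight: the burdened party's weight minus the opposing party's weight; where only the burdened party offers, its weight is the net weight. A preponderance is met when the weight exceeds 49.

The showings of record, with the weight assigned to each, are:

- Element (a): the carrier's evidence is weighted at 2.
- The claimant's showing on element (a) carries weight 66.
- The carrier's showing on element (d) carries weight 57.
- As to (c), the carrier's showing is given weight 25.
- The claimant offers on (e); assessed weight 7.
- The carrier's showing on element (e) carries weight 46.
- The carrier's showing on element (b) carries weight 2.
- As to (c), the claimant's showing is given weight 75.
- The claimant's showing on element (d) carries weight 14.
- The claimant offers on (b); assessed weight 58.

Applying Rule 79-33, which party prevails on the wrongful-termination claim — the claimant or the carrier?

claimant

Stage 1 (claimant, a preponderance, weight exceeds 49): (a) net 66−2=64 > 49 — meets; (b) net 58−2=56 > 49 — meets; (c) net 75−25=50 > 49 — meets.
  Stage 1 carried; the burden shifts to the carrier.
Stage 2 (carrier, a preponderance, weight exceeds 49): (d) net 57−14=43 ≤ 49 — fails; (e) net 46−7=39 ≤ 49 — fails.
  The carrier does not carry Stage 2.
The analysis ends at Stage 2; the claimant prevails.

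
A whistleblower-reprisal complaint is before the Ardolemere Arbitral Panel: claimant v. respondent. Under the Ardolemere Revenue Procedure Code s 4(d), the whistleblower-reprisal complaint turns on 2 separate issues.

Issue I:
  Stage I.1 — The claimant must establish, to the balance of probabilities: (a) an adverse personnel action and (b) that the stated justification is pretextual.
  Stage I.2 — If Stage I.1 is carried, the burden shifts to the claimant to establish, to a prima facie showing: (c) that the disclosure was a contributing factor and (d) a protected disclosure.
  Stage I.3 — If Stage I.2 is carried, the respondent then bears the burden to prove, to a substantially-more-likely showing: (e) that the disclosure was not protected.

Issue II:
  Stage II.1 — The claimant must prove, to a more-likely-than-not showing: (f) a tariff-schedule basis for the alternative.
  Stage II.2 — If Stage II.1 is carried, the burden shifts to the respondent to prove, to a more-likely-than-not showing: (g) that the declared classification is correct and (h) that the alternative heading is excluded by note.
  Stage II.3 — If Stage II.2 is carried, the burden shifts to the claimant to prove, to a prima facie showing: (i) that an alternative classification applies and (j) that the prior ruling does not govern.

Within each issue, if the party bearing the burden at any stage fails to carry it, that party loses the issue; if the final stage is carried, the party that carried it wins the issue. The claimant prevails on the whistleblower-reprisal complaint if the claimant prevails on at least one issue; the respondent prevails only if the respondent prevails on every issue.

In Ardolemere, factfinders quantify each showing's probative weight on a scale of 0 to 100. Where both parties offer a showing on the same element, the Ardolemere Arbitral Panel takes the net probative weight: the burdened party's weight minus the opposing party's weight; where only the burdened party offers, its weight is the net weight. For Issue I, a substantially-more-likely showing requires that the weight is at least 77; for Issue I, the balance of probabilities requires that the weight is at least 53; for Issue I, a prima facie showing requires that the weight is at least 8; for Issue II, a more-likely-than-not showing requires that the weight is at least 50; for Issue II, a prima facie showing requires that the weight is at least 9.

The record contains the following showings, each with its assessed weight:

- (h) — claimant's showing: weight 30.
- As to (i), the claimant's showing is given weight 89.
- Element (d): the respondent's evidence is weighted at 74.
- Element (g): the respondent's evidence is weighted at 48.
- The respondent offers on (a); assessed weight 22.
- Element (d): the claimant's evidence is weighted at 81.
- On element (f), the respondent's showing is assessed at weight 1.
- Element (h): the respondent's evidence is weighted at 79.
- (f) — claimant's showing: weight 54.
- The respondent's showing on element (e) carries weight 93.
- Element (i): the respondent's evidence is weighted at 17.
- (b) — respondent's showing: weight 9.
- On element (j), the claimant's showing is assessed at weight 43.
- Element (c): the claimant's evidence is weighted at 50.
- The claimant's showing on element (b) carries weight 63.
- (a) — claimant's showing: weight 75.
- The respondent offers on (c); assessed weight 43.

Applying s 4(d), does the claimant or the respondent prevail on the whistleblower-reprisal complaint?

claimant

— Issue I —
Stage I.1 (claimant, the balance of probabilities, weight is at least 53): (a) net 75−22=53 ≥ 53 — meets; (b) net 63−9=54 ≥ 53 — meets.
  Stage I.1 carried; the burden remains with the claimant.
Stage I.2 (claimant, a prima facie showing, weight is at least 8): (c) net 50−43=7 < 8 — fails; (d) net 81−74=7 < 8 — fails.
  Stage I.2 not carried; the claimant fails its burden.
So the respondent prevails on this issue.
— Issue II —
At Stage II.1 the claimant must meet a more-likely-than-not showing (weight is at least 50): on (f) the weight is 54 less the opposing 1 gives net 53, ≥ 50, so (f) meets the standard.
  Stage II.1 carried; the burden shifts to the respondent.
At Stage II.2 the respondent must meet a more-likely-than-not showing (weight is at least 50): on (g) the weight is 48, < 50, so (g) does not meet the standard; on (h) the weight is 79 less the opposing 30 gives net 49, < 50, so (h) does not meet the standard.
  The respondent does not carry Stage II.2.
The claimant prevails on this issue.
Per-issue: Issue I → respondent; Issue II → claimant. The claimant must prevail on at least one issue; overall, the claimant prevails.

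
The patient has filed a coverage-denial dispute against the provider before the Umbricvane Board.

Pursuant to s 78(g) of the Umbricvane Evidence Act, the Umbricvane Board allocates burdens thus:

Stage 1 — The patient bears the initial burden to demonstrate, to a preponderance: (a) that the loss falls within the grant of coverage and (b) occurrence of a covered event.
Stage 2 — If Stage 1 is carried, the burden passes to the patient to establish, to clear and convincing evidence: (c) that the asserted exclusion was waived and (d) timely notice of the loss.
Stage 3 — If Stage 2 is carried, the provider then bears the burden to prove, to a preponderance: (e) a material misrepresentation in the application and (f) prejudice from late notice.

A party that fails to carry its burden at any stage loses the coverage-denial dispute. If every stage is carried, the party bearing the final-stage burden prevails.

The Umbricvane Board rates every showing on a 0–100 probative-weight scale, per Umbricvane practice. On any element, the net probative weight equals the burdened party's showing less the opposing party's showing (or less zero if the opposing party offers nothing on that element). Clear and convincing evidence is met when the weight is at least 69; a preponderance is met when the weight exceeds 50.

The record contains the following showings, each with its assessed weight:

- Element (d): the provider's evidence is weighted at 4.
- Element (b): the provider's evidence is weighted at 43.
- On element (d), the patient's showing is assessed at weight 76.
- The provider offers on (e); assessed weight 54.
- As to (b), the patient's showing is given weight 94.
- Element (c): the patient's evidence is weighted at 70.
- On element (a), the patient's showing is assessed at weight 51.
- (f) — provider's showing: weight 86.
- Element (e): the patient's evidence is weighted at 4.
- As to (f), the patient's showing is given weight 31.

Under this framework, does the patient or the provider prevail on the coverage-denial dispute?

patient

At Stage 1 the patient must meet a preponderance (weight exceeds 50): on (a) the weight is 51, > 50, so (a) meets the standard; on (b) the weight is 94 less the opposing 43 gives net 51, > 50, so (b) meets the standard.
  All elements met. The patient retains the burden for Stage 2.
At Stage 2 the patient must meet clear and convincing evidence (weight is at least 69): on (c) the weight is 70, ≥ 69, so (c) meets the standard; on (d) the weight is 76 less the opposing 4 gives net 72, which does reach 69, so (d) meets the standard.
  Stage 2 is satisfied; the onus moves to the provider.
At Stage 3 the provider must meet a preponderance (weight exceeds 50): on (e) the weight is 54 less the opposing 4 gives net 50, ≤ 50, so (e) does not meet the standard; on (f) the weight is 86 less the opposing 31 gives net 55, > 50, so (f) meets the standard.
  Stage 3 not carried; the provider fails its burden.
So the patient prevails.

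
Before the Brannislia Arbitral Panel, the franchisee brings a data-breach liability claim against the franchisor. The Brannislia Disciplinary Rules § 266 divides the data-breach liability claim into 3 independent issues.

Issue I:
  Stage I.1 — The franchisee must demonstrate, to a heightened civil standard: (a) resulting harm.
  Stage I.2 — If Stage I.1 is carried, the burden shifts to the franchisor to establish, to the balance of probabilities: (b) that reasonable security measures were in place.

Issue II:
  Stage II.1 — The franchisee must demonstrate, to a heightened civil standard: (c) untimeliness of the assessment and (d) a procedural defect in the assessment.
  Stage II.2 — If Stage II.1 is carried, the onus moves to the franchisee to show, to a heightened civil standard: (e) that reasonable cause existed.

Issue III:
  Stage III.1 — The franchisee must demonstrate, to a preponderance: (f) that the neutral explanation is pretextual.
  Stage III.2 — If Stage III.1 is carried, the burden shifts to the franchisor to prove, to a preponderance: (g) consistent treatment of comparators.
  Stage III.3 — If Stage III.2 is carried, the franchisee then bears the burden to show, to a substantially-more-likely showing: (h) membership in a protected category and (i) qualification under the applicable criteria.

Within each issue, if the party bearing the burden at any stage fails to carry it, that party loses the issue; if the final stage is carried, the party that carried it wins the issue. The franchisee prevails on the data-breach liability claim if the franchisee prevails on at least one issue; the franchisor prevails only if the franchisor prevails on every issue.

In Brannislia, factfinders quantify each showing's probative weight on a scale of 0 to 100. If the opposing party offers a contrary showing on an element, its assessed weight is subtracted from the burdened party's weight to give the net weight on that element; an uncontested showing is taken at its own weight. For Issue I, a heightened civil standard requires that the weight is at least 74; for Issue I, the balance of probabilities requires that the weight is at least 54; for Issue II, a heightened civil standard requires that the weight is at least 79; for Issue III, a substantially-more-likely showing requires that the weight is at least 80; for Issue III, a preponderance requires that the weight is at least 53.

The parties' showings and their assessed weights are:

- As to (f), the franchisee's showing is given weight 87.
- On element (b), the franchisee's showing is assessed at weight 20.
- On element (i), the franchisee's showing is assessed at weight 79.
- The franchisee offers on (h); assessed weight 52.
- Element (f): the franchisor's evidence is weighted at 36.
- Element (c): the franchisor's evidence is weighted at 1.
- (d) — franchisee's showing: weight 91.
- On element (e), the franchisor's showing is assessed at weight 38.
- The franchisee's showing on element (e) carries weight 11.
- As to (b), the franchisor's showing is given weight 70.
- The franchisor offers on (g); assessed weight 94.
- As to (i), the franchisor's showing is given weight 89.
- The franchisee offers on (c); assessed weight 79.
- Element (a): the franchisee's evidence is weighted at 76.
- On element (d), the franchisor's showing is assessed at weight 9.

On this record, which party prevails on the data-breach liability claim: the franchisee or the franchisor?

franchisee

— Issue I —
At Stage I.1 the franchisee must meet a heightened civil standard (weight is at least 74): on (a) the weight is 76, which does reach 74, so (a) meets the standard.
  All elements met. The burden passes to the franchisor.
At Stage I.2 the franchisor must meet the balance of probabilities (weight is at least 54): on (b) the weight is 70 less the opposing 20 gives net 50, which does not reach 54, so (b) does not meet the standard.
  Stage I.2 not carried; the franchisor fails its burden.
The franchisee prevails on this issue.
— Issue II —
Stage II.1 (franchisee, a heightened civil standard, weight is at least 79): (c) net 79−1=78 < 79 — fails; (d) net 91−9=82 ≥ 79 — meets.
  The franchisee does not carry Stage II.1.
The franchisor prevails on this issue.
— Issue III —
Stage III.1 — burden on franchisee; standard: a preponderance (weight is at least 53).
    (f): 87 − 36 = 51 < 53 [not met]
  Stage III.1 not carried; the franchisee fails its burden.
The franchisor prevails on this issue.
Per-issue: Issue I → franchisee; Issue II → franchisor; Issue III → franchisor. The franchisee must prevail on at least one issue; overall, the franchisee prevails.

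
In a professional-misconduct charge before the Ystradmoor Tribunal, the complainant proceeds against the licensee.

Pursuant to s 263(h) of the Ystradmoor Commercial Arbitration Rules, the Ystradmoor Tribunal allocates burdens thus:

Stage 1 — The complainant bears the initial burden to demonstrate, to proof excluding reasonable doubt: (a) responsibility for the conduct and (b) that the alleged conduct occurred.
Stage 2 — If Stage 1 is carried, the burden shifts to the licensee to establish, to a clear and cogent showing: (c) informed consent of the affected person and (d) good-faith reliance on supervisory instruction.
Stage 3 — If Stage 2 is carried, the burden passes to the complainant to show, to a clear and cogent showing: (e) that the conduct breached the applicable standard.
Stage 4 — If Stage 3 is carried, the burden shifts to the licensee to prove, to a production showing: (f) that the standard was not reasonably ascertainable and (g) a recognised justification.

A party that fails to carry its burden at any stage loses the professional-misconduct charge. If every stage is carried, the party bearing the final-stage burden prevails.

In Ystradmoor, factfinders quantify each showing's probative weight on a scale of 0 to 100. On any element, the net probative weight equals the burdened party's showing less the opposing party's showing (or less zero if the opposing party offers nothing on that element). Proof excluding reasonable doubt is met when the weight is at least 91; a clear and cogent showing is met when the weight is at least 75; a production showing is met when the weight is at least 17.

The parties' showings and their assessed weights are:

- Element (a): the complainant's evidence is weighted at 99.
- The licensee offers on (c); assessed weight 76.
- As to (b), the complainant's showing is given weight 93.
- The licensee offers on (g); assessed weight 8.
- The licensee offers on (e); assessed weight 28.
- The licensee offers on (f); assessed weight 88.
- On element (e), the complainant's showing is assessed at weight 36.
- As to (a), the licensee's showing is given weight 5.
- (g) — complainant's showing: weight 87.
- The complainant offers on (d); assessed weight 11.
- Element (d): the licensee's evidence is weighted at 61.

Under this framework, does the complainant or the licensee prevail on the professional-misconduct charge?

complainant

Stage 1 — burden on complainant; standard: proof excluding reasonable doubt (weight is at least 91).
    (a): 99 − 5 = 94 ≥ 91 [met]
    (b): 93 ≥ 91 [met]
  Stage 1 carried; the burden shifts to the licensee.
Stage 2 — burden on licensee; standard: a clear and cogent showing (weight is at least 75).
    (c): 76 ≥ 75 [met]
    (d): 61 − 11 = 50 < 75 [not met]
  The licensee does not carry Stage 2.
So the complainant prevails.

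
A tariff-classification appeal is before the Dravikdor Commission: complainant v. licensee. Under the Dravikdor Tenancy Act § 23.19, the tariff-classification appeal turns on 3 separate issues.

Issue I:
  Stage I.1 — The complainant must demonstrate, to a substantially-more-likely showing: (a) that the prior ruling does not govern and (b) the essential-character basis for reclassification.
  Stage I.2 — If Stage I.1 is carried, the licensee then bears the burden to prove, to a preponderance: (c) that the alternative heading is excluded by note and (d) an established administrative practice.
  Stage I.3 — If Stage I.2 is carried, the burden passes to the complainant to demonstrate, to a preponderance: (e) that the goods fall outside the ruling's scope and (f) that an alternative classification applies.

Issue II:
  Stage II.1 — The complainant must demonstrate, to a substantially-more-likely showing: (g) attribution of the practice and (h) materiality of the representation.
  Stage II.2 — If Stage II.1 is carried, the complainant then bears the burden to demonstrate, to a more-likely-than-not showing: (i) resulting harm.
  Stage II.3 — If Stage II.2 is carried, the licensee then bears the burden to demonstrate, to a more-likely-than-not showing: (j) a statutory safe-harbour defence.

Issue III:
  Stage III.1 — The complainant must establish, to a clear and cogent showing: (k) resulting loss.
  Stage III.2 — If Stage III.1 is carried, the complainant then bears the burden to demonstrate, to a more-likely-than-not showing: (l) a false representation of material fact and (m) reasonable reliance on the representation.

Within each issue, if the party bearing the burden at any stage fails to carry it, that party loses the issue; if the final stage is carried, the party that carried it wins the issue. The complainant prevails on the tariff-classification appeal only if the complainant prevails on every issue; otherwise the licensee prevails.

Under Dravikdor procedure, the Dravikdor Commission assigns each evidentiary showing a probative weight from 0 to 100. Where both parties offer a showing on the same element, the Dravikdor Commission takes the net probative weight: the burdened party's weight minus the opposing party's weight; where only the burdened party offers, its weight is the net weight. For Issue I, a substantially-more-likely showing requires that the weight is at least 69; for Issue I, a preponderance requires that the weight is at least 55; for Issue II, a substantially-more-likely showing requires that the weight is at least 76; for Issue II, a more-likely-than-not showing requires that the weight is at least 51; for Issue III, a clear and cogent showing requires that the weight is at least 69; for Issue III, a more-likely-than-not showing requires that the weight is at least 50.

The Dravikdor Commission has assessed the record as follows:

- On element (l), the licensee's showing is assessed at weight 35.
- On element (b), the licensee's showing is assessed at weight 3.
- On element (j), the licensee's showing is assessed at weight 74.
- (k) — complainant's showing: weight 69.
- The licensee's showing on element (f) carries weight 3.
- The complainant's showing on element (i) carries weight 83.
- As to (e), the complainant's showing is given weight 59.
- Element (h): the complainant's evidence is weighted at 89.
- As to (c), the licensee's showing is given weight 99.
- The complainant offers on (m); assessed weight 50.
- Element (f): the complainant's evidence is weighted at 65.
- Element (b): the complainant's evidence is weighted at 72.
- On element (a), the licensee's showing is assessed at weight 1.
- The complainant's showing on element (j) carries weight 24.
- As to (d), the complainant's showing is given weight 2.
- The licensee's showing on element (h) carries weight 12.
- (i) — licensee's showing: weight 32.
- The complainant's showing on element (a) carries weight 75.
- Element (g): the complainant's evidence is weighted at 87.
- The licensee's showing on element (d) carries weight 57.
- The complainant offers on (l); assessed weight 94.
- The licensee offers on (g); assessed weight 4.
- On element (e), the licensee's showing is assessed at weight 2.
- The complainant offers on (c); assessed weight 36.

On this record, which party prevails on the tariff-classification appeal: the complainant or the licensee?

— Issue I —
At Stage I.1 the complainant must meet a substantially-more-likely showing (weight is at least 69): on (a) the weight is 75 less the opposing 1 gives net 74, ≥ 69, so (a) meets the standard; on (b) the weight is 72 less the opposing 3 gives net 69, ≥ 69, so (b) meets the standard.
  Stage I.1 is satisfied; the onus moves to the licensee.
At Stage I.2 the licensee must meet a preponderance (weight is at least 55): on (c) the weight is 99 less the opposing 36 gives net 63, which does reach 55, so (c) meets the standard; on (d) the weight is 57 less the opposing 2 gives net 55, which does reach 55, so (d) meets the standard.
  Stage I.2 carried; the burden shifts to the complainant.
At Stage I.3 the complainant must meet a preponderance (weight is at least 55): on (e) the weight is 59 less the opposing 2 gives net 57, which does reach 55, so (e) meets the standard; on (f) the weight is 65 less the opposing 3 gives net 62, which does reach 55, so (f) meets the standard.
  Stage I.3 carried; the final stage is satisfied.
All stages carried — the complainant prevails on this issue.
— Issue II —
Stage II.1 (complainant, a substantially-more-likely showing, weight is at least 76): (g) net 87−4=83 ≥ 76 — meets; (h) net 89−12=77 ≥ 76 — meets.
  Stage II.1 carried; the burden remains with the complainant.
Stage II.2 (complainant, a more-likely-than-not showing, weight is at least 51): (i) net 83−32=51 ≥ 51 — meets.
  Stage II.2 is satisfied; the onus moves to the licensee.
Stage II.3 (licensee, a more-likely-than-not showing, weight is at least 51): (j) net 74−24=50 < 51 — fails.
  Not every element is met, so the licensee fails to carry Stage II.3.
The complainant prevails on this issue.
— Issue III —
Stage III.1 — burden on complainant; standard: a clear and cogent showing (weight is at least 69).
    (k): 69 ≥ 69 [met]
  Stage III.1 carried; the burden remains with the complainant.
Stage III.2 — burden on complainant; standard: a more-likely-than-not showing (weight is at least 50).
    (l): 94 − 35 = 59 ≥ 50 [met]
    (m): 50 ≥ 50 [met]
  The complainant carries the last stage.
All stages carried — the complainant prevails on this issue.
Per-issue: Issue I → complainant; Issue II → complainant; Issue III → complainant. The complainant must prevail on every issue; overall, the complainant prevails.

complainant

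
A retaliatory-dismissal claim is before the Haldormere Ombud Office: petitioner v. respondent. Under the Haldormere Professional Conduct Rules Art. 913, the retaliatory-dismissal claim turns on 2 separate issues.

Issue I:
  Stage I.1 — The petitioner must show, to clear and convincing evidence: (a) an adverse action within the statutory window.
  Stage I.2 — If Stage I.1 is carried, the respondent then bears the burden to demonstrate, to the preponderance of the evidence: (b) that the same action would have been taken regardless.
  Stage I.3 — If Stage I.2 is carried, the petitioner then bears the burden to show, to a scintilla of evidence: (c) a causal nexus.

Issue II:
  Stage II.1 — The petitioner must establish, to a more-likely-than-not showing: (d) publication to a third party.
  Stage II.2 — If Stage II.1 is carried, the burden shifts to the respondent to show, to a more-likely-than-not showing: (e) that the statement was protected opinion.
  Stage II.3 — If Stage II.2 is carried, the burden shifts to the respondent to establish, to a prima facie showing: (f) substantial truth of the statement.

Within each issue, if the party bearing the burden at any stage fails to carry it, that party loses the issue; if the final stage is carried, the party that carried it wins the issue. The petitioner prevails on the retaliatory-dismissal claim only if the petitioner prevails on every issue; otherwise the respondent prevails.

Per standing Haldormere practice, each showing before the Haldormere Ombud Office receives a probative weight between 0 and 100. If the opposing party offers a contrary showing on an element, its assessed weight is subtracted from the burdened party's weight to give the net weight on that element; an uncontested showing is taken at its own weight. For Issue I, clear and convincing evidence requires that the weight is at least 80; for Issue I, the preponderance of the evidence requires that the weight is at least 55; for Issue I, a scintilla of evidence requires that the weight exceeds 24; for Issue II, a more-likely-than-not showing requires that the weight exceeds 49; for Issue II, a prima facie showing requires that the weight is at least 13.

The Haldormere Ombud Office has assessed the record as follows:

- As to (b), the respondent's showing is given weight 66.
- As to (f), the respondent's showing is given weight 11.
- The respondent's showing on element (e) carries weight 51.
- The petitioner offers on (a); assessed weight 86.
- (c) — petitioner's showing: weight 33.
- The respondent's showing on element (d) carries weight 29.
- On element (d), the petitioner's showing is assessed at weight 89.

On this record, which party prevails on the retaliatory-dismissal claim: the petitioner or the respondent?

petitioner

— Issue I —
Stage I.1 (petitioner, clear and convincing evidence, weight is at least 80): (a) 86 ≥ 80 — meets.
  Stage I.1 is satisfied; the onus moves to the respondent.
Stage I.2 (respondent, the preponderance of the evidence, weight is at least 55): (b) 66 ≥ 55 — meets.
  Stage I.2 is satisfied; the onus moves to the petitioner.
Stage I.3 (petitioner, a scintilla of evidence, weight exceeds 24): (c) 33 > 24 — meets.
  The petitioner carries the last stage.
All stages carried — the petitioner prevails on this issue.
— Issue II —
At Stage II.1 the petitioner must meet a more-likely-than-not showing (weight exceeds 49): on (d) the weight is 89 less the opposing 29 gives net 60, which does exceed 49, so (d) meets the standard.
  All elements met. The burden passes to the respondent.
At Stage II.2 the respondent must meet a more-likely-than-not showing (weight exceeds 49): on (e) the weight is 51, > 49, so (e) meets the standard.
  Stage II.2 is satisfied; the respondent continues to bear the burden.
At Stage II.3 the respondent must meet a prima facie showing (weight is at least 13): on (f) the weight is 11, < 13, so (f) does not meet the standard.
  Stage II.3 not carried; the respondent fails its burden.
The petitioner prevails on this issue.
Per-issue: Issue I → petitioner; Issue II → petitioner. The petitioner must prevail on every issue; overall, the petitioner prevails.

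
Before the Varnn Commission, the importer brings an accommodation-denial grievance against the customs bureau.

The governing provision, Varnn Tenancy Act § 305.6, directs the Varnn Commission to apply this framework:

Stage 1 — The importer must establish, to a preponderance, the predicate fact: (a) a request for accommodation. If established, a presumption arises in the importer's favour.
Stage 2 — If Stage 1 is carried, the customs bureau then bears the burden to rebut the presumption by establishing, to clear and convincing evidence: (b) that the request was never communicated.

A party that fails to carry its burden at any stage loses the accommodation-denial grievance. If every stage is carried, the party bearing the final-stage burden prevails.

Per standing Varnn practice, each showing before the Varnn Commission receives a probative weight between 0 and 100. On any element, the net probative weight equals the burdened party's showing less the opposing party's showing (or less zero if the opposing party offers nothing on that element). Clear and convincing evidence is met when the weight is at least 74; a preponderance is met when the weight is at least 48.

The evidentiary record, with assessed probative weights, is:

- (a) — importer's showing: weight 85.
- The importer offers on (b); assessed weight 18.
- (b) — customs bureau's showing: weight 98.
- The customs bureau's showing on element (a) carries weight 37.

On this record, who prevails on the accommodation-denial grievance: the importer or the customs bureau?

customs bureau

Stage 1 — burden on importer; standard: a preponderance (weight is at least 48).
    (a): 85 − 37 = 48 ≥ 48 [met]
  The importer carries Stage 1; the customs bureau now bears the burden.
Stage 2 — burden on customs bureau; standard: clear and convincing evidence (weight is at least 74).
    (b): 98 − 18 = 80 ≥ 74 [met]
  All elements met at the final stage.
With every stage satisfied, the customs bureau prevails.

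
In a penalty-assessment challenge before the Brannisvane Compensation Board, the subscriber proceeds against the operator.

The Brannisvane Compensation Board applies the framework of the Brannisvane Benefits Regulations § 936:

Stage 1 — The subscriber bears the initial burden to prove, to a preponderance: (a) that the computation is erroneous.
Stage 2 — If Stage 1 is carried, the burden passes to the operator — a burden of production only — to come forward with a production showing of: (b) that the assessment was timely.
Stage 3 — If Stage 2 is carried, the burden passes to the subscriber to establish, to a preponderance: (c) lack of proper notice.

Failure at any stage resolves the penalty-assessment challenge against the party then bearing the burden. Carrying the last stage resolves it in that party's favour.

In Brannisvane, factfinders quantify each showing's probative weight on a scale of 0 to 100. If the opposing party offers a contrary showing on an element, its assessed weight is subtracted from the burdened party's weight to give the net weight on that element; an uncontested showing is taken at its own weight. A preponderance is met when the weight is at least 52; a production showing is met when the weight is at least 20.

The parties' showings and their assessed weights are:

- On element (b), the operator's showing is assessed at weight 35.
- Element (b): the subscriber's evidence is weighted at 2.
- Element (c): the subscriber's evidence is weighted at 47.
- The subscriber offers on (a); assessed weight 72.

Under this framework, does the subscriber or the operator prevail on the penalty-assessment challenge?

operator

Stage 1 (subscriber, a preponderance, weight is at least 52): (a) 72 ≥ 52 — meets.
  Stage 1 is satisfied; the onus moves to the operator.
Stage 2 (operator, a production showing, weight is at least 20): (b) net 35−2=33 ≥ 20 — meets.
  The operator carries Stage 2; the subscriber now bears the burden.
Stage 3 (subscriber, a preponderance, weight is at least 52): (c) 47 < 52 — fails.
  Stage 3 not carried; the subscriber fails its burden.
So the operator prevails.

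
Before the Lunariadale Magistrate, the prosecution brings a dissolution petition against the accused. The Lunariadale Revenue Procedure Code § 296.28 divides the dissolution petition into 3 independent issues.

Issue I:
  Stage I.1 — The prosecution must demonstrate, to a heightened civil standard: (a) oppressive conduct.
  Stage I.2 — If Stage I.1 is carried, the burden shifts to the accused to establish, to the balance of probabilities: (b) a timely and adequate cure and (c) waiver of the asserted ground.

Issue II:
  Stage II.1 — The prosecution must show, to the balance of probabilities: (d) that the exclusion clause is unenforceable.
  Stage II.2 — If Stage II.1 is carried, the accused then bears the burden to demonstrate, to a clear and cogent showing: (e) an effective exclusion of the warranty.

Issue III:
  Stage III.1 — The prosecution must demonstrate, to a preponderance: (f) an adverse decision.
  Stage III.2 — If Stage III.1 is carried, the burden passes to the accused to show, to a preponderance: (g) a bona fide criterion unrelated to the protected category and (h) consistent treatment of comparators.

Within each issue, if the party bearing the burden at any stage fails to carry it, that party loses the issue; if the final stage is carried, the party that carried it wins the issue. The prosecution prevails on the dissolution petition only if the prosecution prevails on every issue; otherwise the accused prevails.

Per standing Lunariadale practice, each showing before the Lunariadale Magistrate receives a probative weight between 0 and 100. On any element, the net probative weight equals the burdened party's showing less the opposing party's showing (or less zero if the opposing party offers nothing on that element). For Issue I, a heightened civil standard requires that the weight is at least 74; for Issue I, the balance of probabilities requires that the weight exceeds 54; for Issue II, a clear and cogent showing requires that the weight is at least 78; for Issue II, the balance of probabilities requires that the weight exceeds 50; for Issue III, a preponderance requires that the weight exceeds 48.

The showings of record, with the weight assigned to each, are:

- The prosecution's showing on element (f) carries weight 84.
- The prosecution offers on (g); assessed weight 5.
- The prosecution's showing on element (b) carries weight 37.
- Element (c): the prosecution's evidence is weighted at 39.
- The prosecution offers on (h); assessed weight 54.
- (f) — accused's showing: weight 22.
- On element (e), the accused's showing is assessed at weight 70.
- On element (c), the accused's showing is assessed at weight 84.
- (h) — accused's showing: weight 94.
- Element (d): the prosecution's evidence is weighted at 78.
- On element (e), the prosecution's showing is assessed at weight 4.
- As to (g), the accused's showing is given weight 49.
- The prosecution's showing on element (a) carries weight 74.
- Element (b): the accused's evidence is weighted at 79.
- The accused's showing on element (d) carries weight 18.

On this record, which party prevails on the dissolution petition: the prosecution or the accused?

prosecution

— Issue I —
Stage I.1 (prosecution, a heightened civil standard, weight is at least 74): (a) 74 ≥ 74 — meets.
  All elements met. The burden passes to the accused.
Stage I.2 (accused, the balance of probabilities, weight exceeds 54): (b) net 79−37=42 ≤ 54 — fails; (c) net 84−39=45 ≤ 54 — fails.
  The accused does not carry Stage I.2.
The analysis ends at Stage I.2; the prosecution prevails on this issue.
— Issue II —
Stage II.1 — burden on prosecution; standard: the balance of probabilities (weight exceeds 50).
    (d): 78 − 18 = 60 > 50 [met]
  The prosecution carries Stage II.1; the accused now bears the burden.
Stage II.2 — burden on accused; standard: a clear and cogent showing (weight is at least 78).
    (e): 70 − 4 = 66 < 78 [not met]
  Not every element is met, so the accused fails to carry Stage II.2.
So the prosecution prevails on this issue.
— Issue III —
At Stage III.1 the prosecution must meet a preponderance (weight exceeds 48): on (f) the weight is 84 less the opposing 22 gives net 62, which does exceed 48, so (f) meets the standard.
  Stage III.1 is satisfied; the onus moves to the accused.
At Stage III.2 the accused must meet a preponderance (weight exceeds 48): on (g) the weight is 49 less the opposing 5 gives net 44, ≤ 48, so (g) does not meet the standard; on (h) the weight is 94 less the opposing 54 gives net 40, ≤ 48, so (h) does not meet the standard.
  Not every element is met, so the accused fails to carry Stage III.2.
The prosecution prevails on this issue.
Per-issue: Issue I → prosecution; Issue II → prosecution; Issue III → prosecution. The prosecution must prevail on every issue; overall, the prosecution prevails.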